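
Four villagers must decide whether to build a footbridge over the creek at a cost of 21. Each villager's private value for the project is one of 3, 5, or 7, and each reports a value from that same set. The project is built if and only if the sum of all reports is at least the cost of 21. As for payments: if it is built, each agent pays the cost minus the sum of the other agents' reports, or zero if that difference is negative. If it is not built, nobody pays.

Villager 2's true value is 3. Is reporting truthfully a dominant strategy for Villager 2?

Yes

Check each profile of the others' reports and compare truth against every alternative report.
Others report (3, 7, 7): truth gives 0, best alternative gives -1.
Others report (5, 5, 7): truth gives 0, best alternative gives -1.
Others report (5, 7, 5): truth gives 0, best alternative gives -1.
Others report (7, 3, 7): truth gives 0, best alternative gives -1.
Others report (7, 5, 5): truth gives 0, best alternative gives -1.
Others report (7, 7, 3): truth gives 0, best alternative gives -1.
(Remaining 21 profiles checked similarly; truth is weakly best in each.)
In every case the truthful report is at least as good as any alternative, so it is a dominant strategy.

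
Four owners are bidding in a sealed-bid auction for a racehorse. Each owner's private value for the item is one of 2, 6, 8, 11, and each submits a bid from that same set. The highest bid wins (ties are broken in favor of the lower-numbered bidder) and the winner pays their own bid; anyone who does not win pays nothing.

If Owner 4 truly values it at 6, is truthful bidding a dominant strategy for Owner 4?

Yes

Check each profile of the others' bids and compare truth against every alternative bid.
Others bid (2, 2, 2): truth gives 0, best alternative gives 0.
Others bid (2, 2, 6): truth gives 0, best alternative gives 0.
Others bid (2, 2, 8): truth gives 0, best alternative gives 0.
Others bid (2, 2, 11): truth gives 0, best alternative gives 0.
Others bid (2, 6, 2): truth gives 0, best alternative gives 0.
Others bid (2, 6, 6): truth gives 0, best alternative gives 0.
(Remaining 58 profiles checked similarly; truth is weakly best in each.)
In every case the truthful bid is at least as good as any alternative, so it is a dominant strategy.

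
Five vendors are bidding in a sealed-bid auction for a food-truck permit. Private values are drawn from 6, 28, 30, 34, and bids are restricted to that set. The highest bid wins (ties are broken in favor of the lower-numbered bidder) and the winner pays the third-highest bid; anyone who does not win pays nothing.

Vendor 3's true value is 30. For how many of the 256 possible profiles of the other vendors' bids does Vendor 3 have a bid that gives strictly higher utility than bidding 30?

32

Others bid (6, 6, 6, 34): truth gives 0; bid 34 gives 24 > 0. Violating.
Others bid (6, 6, 28, 34): truth gives 0; bid 34 gives 2 > 0. Violating.
Others bid (6, 6, 34, 6): truth gives 0; bid 34 gives 24 > 0. Violating.
Others bid (6, 6, 34, 28): truth gives 0; bid 34 gives 2 > 0. Violating.
Others bid (6, 6, 6, 6): truth gives 24; no alternative beats it.
Others bid (6, 6, 6, 28): truth gives 24; no alternative beats it.
(Checking all 256 profiles: 32 have a profitable deviation, 224 do not.)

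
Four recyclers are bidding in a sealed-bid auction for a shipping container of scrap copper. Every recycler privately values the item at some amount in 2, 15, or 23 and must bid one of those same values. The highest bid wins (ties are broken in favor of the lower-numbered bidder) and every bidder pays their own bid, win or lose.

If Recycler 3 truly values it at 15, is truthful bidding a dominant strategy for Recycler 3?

Consider the case where Recycler 1 bids 2, Recycler 2 bids 2 and Recycler 4 bids 23.
Truthful bid 15: loses but pays 15, utility -15.
Bid 2 instead: loses but pays 2, utility -2.
Since -2 > -15, bidding 2 is strictly better here, so truthful bidding is not dominant.

No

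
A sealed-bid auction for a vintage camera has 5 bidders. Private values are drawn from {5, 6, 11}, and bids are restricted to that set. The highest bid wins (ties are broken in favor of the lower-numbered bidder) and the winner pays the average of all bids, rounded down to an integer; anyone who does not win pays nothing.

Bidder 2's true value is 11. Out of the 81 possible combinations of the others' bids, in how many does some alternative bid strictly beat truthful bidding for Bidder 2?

8

Others bid (5, 5, 5, 5): truth gives 5; bid 6 gives 6 > 5. Violating.
Others bid (5, 5, 5, 6): truth gives 5; bid 6 gives 6 > 5. Violating.
Others bid (5, 5, 6, 5): truth gives 5; bid 6 gives 6 > 5. Violating.
Others bid (5, 5, 6, 6): truth gives 5; bid 6 gives 6 > 5. Violating.
Others bid (5, 5, 5, 11): truth gives 4; no alternative beats it.
Others bid (5, 5, 6, 11): truth gives 4; no alternative beats it.
(Checking all 81 profiles: 8 have a profitable deviation, 73 do not.)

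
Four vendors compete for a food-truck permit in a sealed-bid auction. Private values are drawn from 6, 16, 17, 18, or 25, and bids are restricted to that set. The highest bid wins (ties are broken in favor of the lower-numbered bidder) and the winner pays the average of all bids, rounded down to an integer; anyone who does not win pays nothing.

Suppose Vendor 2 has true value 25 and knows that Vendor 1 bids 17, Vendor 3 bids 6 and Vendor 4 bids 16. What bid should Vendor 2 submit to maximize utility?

Bid 6: loses, pays 0, utility 0.
Bid 16: loses, pays 0, utility 0.
Bid 17: loses, pays 0, utility 0.
Bid 18: wins, pays 14, utility 25 - 14 = 11.
Bid 25: wins, pays 16, utility 25 - 16 = 9.
The best choice is 18 with utility 11.

18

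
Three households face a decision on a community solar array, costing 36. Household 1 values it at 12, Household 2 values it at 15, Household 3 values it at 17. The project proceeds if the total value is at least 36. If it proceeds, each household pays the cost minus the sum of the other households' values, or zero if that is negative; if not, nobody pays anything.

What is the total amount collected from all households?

Total value 44 ≥ cost 36, so it is built.
Household 1: others sum to 32; max(0, 36 - 32) = 4.
Household 2: others sum to 29; max(0, 36 - 29) = 7.
Household 3: others sum to 27; max(0, 36 - 27) = 9.
Total collected = 4 + 7 + 9 = 20.

20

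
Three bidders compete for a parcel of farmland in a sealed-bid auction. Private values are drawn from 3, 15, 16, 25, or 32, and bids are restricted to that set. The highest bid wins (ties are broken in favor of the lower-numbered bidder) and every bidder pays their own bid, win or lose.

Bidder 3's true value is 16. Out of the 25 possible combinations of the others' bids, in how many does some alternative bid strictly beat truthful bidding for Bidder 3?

Others bid (3, 3): truth gives 0; bid 15 gives 1 > 0. Violating.
Others bid (3, 16): truth gives -16; bid 3 gives -3 > -16. Violating.
Others bid (3, 25): truth gives -16; bid 3 gives -3 > -16. Violating.
Others bid (3, 32): truth gives -16; bid 3 gives -3 > -16. Violating.
Others bid (3, 15): truth gives 0; no alternative beats it.
Others bid (15, 3): truth gives 0; no alternative beats it.
(Checking all 25 profiles: 22 have a profitable deviation, 3 do not.)

22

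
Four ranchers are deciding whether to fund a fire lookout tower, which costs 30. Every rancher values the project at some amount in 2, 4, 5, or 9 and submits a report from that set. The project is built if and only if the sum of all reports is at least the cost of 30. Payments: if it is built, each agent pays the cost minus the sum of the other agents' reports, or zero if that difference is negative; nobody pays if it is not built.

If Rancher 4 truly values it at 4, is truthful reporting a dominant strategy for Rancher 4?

Yes

Check each profile of the others' reports and compare truth against every alternative report.
Others report (9, 9, 9): truth gives 1, best alternative gives 1.
Others report (2, 2, 2): truth gives 0, best alternative gives 0.
Others report (2, 2, 4): truth gives 0, best alternative gives 0.
Others report (2, 2, 5): truth gives 0, best alternative gives 0.
Others report (2, 2, 9): truth gives 0, best alternative gives 0.
Others report (2, 4, 2): truth gives 0, best alternative gives 0.
(Remaining 58 profiles checked similarly; truth is weakly best in each.)
In every case the truthful report is at least as good as any alternative, so it is a dominant strategy.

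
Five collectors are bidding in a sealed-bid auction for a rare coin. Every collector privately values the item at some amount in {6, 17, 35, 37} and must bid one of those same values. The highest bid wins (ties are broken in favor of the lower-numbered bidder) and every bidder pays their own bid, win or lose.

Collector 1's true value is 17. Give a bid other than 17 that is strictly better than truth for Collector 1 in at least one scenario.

6

Suppose Collector 2 bids 6, Collector 3 bids 6, Collector 4 bids 6 and Collector 5 bids 6.
Bid 17: wins, pays 17, utility 17 - 17 = 0.
Bid 6: wins, pays 6, utility 17 - 6 = 11.
So bidding 6 beats truth here (11 > 0).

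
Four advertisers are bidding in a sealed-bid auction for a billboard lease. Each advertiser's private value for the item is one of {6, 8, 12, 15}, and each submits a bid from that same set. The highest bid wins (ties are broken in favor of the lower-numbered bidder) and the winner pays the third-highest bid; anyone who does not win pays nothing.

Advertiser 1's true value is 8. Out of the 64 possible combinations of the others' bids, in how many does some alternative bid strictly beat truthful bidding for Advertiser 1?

Others bid (6, 6, 12): truth gives 0; bid 12 gives 2 > 0. Violating.
Others bid (6, 6, 15): truth gives 0; bid 15 gives 2 > 0. Violating.
Others bid (6, 12, 6): truth gives 0; bid 12 gives 2 > 0. Violating.
Others bid (6, 15, 6): truth gives 0; bid 15 gives 2 > 0. Violating.
Others bid (6, 6, 6): truth gives 2; no alternative beats it.
Others bid (6, 6, 8): truth gives 2; no alternative beats it.
(Checking all 64 profiles: 6 have a profitable deviation, 58 do not.)

6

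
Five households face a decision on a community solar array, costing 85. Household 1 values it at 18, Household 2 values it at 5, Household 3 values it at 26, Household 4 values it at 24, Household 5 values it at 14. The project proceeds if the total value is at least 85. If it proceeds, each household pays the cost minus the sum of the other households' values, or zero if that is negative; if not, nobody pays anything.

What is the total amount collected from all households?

Total value 87 ≥ cost 85, so it is built.
Household 1: others sum to 69; max(0, 85 - 69) = 16.
Household 2: others sum to 82; max(0, 85 - 82) = 3.
Household 3: others sum to 61; max(0, 85 - 61) = 24.
Household 4: others sum to 63; max(0, 85 - 63) = 22.
Household 5: others sum to 73; max(0, 85 - 73) = 12.
Total collected = 16 + 3 + 24 + 22 + 12 = 77.

77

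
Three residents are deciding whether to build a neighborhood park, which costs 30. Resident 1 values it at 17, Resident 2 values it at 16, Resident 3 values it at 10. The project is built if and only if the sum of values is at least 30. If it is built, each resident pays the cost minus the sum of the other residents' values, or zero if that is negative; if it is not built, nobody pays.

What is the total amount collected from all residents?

7

Total value 43 ≥ cost 30, so it is built.
Resident 1: others sum to 26; max(0, 30 - 26) = 4.
Resident 2: others sum to 27; max(0, 30 - 27) = 3.
Resident 3: others sum to 33; max(0, 30 - 33) = 0.
Total collected = 4 + 3 + 0 = 7.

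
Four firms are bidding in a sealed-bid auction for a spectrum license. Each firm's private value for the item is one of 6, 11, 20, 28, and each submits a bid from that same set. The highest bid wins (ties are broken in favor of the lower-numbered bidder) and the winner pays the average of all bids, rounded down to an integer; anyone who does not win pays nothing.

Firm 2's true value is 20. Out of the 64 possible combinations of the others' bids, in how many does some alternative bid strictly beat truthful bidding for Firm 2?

20

Others bid (6, 6, 6): truth gives 11; bid 11 gives 13 > 11. Violating.
Others bid (6, 6, 11): truth gives 10; bid 11 gives 12 > 10. Violating.
Others bid (6, 6, 28): truth gives 0; bid 28 gives 3 > 0. Violating.
Others bid (6, 11, 6): truth gives 10; bid 11 gives 12 > 10. Violating.
Others bid (6, 6, 20): truth gives 7; no alternative beats it.
Others bid (6, 11, 20): truth gives 6; no alternative beats it.
(Checking all 64 profiles: 20 have a profitable deviation, 44 do not.)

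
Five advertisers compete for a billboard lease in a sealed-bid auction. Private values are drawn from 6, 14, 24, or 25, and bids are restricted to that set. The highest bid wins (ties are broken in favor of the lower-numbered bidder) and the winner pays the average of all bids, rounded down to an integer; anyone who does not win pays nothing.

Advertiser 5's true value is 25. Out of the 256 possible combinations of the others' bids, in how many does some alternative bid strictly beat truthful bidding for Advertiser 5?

7

Others bid (6, 6, 6, 6): truth gives 16; bid 14 gives 18 > 16. Violating.
Others bid (6, 6, 14, 14): truth gives 12; bid 24 gives 13 > 12. Violating.
Others bid (6, 14, 6, 14): truth gives 12; bid 24 gives 13 > 12. Violating.
Others bid (6, 14, 14, 6): truth gives 12; bid 24 gives 13 > 12. Violating.
Others bid (6, 6, 6, 14): truth gives 14; no alternative beats it.
Others bid (6, 6, 6, 24): truth gives 12; no alternative beats it.
(Checking all 256 profiles: 7 have a profitable deviation, 249 do not.)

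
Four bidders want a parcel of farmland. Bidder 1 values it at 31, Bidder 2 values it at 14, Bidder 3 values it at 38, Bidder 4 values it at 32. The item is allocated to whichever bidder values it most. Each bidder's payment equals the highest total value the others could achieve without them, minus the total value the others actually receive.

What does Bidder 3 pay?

32

Bidder 3 has the highest value and receives the item.
Without Bidder 3, the item would go to the next-highest value, 32, so the others could achieve 32.
With Bidder 3 present and winning, the others receive nothing, so their total is 0.
Payment = 32 - 0 = 32.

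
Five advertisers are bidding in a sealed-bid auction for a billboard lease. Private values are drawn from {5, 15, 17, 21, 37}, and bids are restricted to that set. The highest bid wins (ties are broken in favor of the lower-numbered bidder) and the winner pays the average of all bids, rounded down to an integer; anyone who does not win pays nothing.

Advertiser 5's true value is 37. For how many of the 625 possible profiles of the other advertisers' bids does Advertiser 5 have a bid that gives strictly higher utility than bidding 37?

81

Others bid (5, 5, 5, 5): truth gives 26; bid 15 gives 30 > 26. Violating.
Others bid (5, 5, 5, 15): truth gives 24; bid 17 gives 28 > 24. Violating.
Others bid (5, 5, 5, 17): truth gives 24; bid 21 gives 27 > 24. Violating.
Others bid (5, 5, 15, 5): truth gives 24; bid 17 gives 28 > 24. Violating.
Others bid (5, 5, 5, 21): truth gives 23; no alternative beats it.
Others bid (5, 5, 5, 37): truth gives 0; no alternative beats it.
(Checking all 625 profiles: 81 have a profitable deviation, 544 do not.)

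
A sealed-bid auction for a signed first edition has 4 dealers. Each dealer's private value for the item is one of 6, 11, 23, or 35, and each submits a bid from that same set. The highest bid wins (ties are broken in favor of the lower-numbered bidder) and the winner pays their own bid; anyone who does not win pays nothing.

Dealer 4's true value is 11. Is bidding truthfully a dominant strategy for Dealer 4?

Yes

Check each profile of the others' bids and compare truth against every alternative bid.
Others bid (6, 6, 6): truth gives 0, best alternative gives 0.
Others bid (6, 6, 11): truth gives 0, best alternative gives 0.
Others bid (6, 6, 23): truth gives 0, best alternative gives 0.
Others bid (6, 6, 35): truth gives 0, best alternative gives 0.
Others bid (6, 11, 6): truth gives 0, best alternative gives 0.
Others bid (6, 11, 11): truth gives 0, best alternative gives 0.
(Remaining 58 profiles checked similarly; truth is weakly best in each.)
In every case the truthful bid is at least as good as any alternative, so it is a dominant strategy.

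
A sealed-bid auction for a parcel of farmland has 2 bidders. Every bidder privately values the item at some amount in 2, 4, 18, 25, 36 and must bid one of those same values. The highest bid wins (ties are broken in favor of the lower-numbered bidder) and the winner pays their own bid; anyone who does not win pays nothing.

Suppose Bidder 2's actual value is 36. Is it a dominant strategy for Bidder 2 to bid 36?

No

Consider the case where Bidder 1 bids 2.
Truthful bid 36: wins, pays 36, utility 36 - 36 = 0.
Bid 4 instead: wins, pays 4, utility 36 - 4 = 32.
Since 32 > 0, bidding 4 is strictly better here, so truthful bidding is not dominant.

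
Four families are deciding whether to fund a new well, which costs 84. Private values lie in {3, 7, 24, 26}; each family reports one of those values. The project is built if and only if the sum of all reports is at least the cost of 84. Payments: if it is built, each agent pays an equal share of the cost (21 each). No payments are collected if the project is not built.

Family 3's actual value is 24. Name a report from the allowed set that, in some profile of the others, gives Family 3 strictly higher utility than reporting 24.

26

Suppose Family 1 reports 7, Family 2 reports 26 and Family 4 reports 26.
Report 24: project not built, utility 0.
Report 26: project built, pays 21, utility 24 - 21 = 3.
So reporting 26 beats truth here (3 > 0).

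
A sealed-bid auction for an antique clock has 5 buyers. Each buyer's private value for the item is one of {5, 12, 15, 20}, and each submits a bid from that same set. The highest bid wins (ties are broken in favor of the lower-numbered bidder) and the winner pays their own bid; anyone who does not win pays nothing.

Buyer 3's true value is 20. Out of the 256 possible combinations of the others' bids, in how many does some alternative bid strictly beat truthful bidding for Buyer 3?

Others bid (5, 5, 5, 5): truth gives 0; bid 12 gives 8 > 0. Violating.
Others bid (5, 5, 5, 12): truth gives 0; bid 12 gives 8 > 0. Violating.
Others bid (5, 5, 5, 15): truth gives 0; bid 15 gives 5 > 0. Violating.
Others bid (5, 5, 12, 5): truth gives 0; bid 12 gives 8 > 0. Violating.
Others bid (5, 5, 5, 20): truth gives 0; no alternative beats it.
Others bid (5, 5, 12, 20): truth gives 0; no alternative beats it.
(Checking all 256 profiles: 36 have a profitable deviation, 220 do not.)

36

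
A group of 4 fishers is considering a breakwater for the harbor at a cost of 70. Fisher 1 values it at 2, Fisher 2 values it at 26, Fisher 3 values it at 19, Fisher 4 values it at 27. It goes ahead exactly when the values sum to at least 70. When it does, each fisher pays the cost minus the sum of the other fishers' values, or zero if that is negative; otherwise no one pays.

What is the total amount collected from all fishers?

Total value 74 ≥ cost 70, so it is built.
Fisher 1: others sum to 72; max(0, 70 - 72) = 0.
Fisher 2: others sum to 48; max(0, 70 - 48) = 22.
Fisher 3: others sum to 55; max(0, 70 - 55) = 15.
Fisher 4: others sum to 47; max(0, 70 - 47) = 23.
Total collected = 0 + 22 + 15 + 23 = 60.

60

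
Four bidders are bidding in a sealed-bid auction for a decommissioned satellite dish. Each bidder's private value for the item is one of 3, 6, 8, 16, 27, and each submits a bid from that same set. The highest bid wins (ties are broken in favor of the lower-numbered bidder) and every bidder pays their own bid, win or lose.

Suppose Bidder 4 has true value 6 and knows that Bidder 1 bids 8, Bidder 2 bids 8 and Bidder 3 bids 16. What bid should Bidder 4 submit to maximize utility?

Bid 3: loses but pays 3, utility -3.
Bid 6: loses but pays 6, utility -6.
Bid 8: loses but pays 8, utility -8.
Bid 16: loses but pays 16, utility -16.
Bid 27: wins, pays 27, utility 6 - 27 = -21.
The best choice is 3 with utility -3.

3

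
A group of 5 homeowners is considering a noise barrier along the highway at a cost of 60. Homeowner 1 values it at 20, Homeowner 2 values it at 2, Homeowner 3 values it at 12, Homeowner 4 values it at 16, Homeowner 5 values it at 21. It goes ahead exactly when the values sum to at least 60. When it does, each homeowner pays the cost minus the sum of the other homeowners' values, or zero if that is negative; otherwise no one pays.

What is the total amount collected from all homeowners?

25

Total value 71 ≥ cost 60, so it is built.
Homeowner 1: others sum to 51; max(0, 60 - 51) = 9.
Homeowner 2: others sum to 69; max(0, 60 - 69) = 0.
Homeowner 3: others sum to 59; max(0, 60 - 59) = 1.
Homeowner 4: others sum to 55; max(0, 60 - 55) = 5.
Homeowner 5: others sum to 50; max(0, 60 - 50) = 10.
Total collected = 9 + 0 + 1 + 5 + 10 = 25.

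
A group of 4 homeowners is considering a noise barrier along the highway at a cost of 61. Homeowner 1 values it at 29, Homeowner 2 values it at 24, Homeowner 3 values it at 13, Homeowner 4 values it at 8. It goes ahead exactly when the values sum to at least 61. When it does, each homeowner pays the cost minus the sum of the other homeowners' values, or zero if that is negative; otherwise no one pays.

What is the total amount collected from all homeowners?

27

Total value 74 ≥ cost 61, so it is built.
Homeowner 1: others sum to 45; max(0, 61 - 45) = 16.
Homeowner 2: others sum to 50; max(0, 61 - 50) = 11.
Homeowner 3: others sum to 61; max(0, 61 - 61) = 0.
Homeowner 4: others sum to 66; max(0, 61 - 66) = 0.
Total collected = 16 + 11 + 0 + 0 = 27.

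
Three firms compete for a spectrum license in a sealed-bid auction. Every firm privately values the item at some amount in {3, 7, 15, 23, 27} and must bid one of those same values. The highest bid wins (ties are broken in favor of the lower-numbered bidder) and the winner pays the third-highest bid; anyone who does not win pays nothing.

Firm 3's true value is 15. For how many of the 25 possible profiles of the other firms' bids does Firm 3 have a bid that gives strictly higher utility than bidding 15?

8

Others bid (3, 15): truth gives 0; bid 23 gives 12 > 0. Violating.
Others bid (3, 23): truth gives 0; bid 27 gives 12 > 0. Violating.
Others bid (7, 15): truth gives 0; bid 23 gives 8 > 0. Violating.
Others bid (7, 23): truth gives 0; bid 27 gives 8 > 0. Violating.
Others bid (3, 3): truth gives 12; no alternative beats it.
Others bid (3, 7): truth gives 12; no alternative beats it.
(Checking all 25 profiles: 8 have a profitable deviation, 17 do not.)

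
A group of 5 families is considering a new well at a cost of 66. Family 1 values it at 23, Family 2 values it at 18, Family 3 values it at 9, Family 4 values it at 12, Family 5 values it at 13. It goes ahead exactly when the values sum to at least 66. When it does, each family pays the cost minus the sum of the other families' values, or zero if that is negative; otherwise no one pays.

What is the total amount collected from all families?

Total value 75 ≥ cost 66, so it is built.
Family 1: others sum to 52; max(0, 66 - 52) = 14.
Family 2: others sum to 57; max(0, 66 - 57) = 9.
Family 3: others sum to 66; max(0, 66 - 66) = 0.
Family 4: others sum to 63; max(0, 66 - 63) = 3.
Family 5: others sum to 62; max(0, 66 - 62) = 4.
Total collected = 14 + 9 + 0 + 3 + 4 = 30.

30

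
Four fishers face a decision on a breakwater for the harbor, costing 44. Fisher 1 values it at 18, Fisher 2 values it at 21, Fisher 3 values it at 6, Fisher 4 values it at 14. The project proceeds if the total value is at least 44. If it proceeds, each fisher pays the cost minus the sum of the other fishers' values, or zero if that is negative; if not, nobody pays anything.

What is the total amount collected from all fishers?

Total value 59 ≥ cost 44, so it is built.
Fisher 1: others sum to 41; max(0, 44 - 41) = 3.
Fisher 2: others sum to 38; max(0, 44 - 38) = 6.
Fisher 3: others sum to 53; max(0, 44 - 53) = 0.
Fisher 4: others sum to 45; max(0, 44 - 45) = 0.
Total collected = 3 + 6 + 0 + 0 = 9.

9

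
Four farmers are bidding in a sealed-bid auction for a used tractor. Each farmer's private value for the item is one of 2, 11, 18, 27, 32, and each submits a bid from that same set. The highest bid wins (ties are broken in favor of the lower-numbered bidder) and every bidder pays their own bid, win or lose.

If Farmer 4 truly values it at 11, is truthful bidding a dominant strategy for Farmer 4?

Consider the case where Farmer 1 bids 2, Farmer 2 bids 2 and Farmer 3 bids 11.
Truthful bid 11: loses but pays 11, utility -11.
Bid 2 instead: loses but pays 2, utility -2.
Since -2 > -11, bidding 2 is strictly better here, so truthful bidding is not dominant.

No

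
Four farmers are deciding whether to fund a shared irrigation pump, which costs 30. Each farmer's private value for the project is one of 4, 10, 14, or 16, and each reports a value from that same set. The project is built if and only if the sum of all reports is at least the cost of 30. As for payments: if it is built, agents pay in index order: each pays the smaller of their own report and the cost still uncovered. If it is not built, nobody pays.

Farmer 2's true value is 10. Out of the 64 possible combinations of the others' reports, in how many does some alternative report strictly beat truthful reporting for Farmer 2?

Others report (4, 10, 14): truth gives 0; report 4 gives 6 > 0. Violating.
Others report (4, 10, 16): truth gives 0; report 4 gives 6 > 0. Violating.
Others report (4, 14, 10): truth gives 0; report 4 gives 6 > 0. Violating.
Others report (4, 14, 14): truth gives 0; report 4 gives 6 > 0. Violating.
Others report (4, 4, 4): truth gives 0; no alternative beats it.
Others report (4, 4, 10): truth gives 0; no alternative beats it.
(Checking all 64 profiles: 51 have a profitable deviation, 13 do not.)

51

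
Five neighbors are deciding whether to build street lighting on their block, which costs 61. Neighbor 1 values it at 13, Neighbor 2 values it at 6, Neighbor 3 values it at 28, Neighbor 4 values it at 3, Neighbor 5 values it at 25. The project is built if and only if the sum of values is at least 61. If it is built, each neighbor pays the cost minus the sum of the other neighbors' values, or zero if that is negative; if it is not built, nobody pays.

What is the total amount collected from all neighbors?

Total value 75 ≥ cost 61, so it is built.
Neighbor 1: others sum to 62; max(0, 61 - 62) = 0.
Neighbor 2: others sum to 69; max(0, 61 - 69) = 0.
Neighbor 3: others sum to 47; max(0, 61 - 47) = 14.
Neighbor 4: others sum to 72; max(0, 61 - 72) = 0.
Neighbor 5: others sum to 50; max(0, 61 - 50) = 11.
Total collected = 0 + 0 + 14 + 0 + 11 = 25.

25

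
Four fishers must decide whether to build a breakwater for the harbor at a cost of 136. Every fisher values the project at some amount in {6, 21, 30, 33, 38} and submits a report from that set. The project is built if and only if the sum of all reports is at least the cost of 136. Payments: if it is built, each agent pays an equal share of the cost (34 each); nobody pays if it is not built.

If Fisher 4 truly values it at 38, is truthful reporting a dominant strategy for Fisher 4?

Yes

Check each profile of the others' reports and compare truth against every alternative report.
Others report (30, 30, 38): truth gives 4, best alternative gives 0.
Others report (30, 33, 38): truth gives 4, best alternative gives 0.
Others report (30, 38, 30): truth gives 4, best alternative gives 0.
Others report (30, 38, 33): truth gives 4, best alternative gives 0.
Others report (33, 30, 38): truth gives 4, best alternative gives 0.
Others report (33, 33, 33): truth gives 4, best alternative gives 0.
(Remaining 119 profiles checked similarly; truth is weakly best in each.)
In every case the truthful report is at least as good as any alternative, so it is a dominant strategy.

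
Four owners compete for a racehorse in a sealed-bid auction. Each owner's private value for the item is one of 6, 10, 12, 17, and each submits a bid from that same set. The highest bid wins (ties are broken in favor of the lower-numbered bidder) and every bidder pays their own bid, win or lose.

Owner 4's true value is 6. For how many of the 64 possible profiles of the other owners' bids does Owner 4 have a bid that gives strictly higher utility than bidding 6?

Others bid (6, 6, 6): truth gives -6; bid 10 gives -4 > -6. Violating.
Others bid (6, 6, 10): truth gives -6; no alternative beats it.
Others bid (6, 6, 12): truth gives -6; no alternative beats it.
(Checking all 64 profiles: 1 has a profitable deviation, 63 do not.)

1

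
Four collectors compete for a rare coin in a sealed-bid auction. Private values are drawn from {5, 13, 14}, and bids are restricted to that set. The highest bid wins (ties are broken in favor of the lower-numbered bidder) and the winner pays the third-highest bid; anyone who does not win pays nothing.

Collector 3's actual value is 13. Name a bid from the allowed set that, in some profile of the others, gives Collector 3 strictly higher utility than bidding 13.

14

Suppose Collector 1 bids 5, Collector 2 bids 5 and Collector 4 bids 14.
Bid 13: loses, pays 0, utility 0.
Bid 14: wins, pays 5, utility 13 - 5 = 8.
So bidding 14 beats truth here (8 > 0).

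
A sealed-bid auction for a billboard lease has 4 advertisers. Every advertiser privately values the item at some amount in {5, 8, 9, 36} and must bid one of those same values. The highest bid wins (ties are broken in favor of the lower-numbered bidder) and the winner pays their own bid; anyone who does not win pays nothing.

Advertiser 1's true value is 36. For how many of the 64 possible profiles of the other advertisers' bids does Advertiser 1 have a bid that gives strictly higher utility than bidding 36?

Others bid (5, 5, 5): truth gives 0; bid 5 gives 31 > 0. Violating.
Others bid (5, 5, 8): truth gives 0; bid 8 gives 28 > 0. Violating.
Others bid (5, 5, 9): truth gives 0; bid 9 gives 27 > 0. Violating.
Others bid (5, 8, 5): truth gives 0; bid 8 gives 28 > 0. Violating.
Others bid (5, 5, 36): truth gives 0; no alternative beats it.
Others bid (5, 8, 36): truth gives 0; no alternative beats it.
(Checking all 64 profiles: 27 have a profitable deviation, 37 do not.)

27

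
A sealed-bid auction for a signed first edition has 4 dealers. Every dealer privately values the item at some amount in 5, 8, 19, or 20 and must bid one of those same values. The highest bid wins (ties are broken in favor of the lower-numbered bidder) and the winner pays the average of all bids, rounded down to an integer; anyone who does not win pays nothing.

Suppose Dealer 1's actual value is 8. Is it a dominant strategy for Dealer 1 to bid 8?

Yes

Check each profile of the others' bids and compare truth against every alternative bid.
Others bid (5, 5, 8): truth gives 2, best alternative gives 0.
Others bid (5, 8, 5): truth gives 2, best alternative gives 0.
Others bid (8, 5, 5): truth gives 2, best alternative gives 0.
Others bid (5, 8, 8): truth gives 1, best alternative gives 0.
Others bid (8, 5, 8): truth gives 1, best alternative gives 0.
Others bid (8, 8, 5): truth gives 1, best alternative gives 0.
(Remaining 58 profiles checked similarly; truth is weakly best in each.)
In every case the truthful bid is at least as good as any alternative, so it is a dominant strategy.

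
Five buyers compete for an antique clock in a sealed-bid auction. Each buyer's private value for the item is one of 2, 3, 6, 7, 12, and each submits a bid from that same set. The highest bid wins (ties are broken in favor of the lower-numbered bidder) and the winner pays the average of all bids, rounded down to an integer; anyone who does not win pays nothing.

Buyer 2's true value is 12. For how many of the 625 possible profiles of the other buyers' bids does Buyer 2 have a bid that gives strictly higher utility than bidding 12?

Others bid (2, 2, 2, 2): truth gives 8; bid 3 gives 10 > 8. Violating.
Others bid (2, 2, 2, 3): truth gives 8; bid 3 gives 10 > 8. Violating.
Others bid (2, 2, 2, 6): truth gives 8; bid 6 gives 9 > 8. Violating.
Others bid (2, 2, 2, 7): truth gives 7; bid 7 gives 8 > 7. Violating.
Others bid (2, 2, 2, 12): truth gives 6; no alternative beats it.
Others bid (2, 2, 3, 12): truth gives 6; no alternative beats it.
(Checking all 625 profiles: 192 have a profitable deviation, 433 do not.)

192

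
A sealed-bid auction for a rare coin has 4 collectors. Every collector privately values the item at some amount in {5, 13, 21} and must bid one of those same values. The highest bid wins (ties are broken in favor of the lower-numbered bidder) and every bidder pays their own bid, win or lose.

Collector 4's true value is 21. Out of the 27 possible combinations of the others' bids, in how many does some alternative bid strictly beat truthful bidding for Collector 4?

Others bid (5, 5, 5): truth gives 0; bid 13 gives 8 > 0. Violating.
Others bid (5, 5, 21): truth gives -21; bid 5 gives -5 > -21. Violating.
Others bid (5, 13, 21): truth gives -21; bid 5 gives -5 > -21. Violating.
Others bid (5, 21, 5): truth gives -21; bid 5 gives -5 > -21. Violating.
Others bid (5, 5, 13): truth gives 0; no alternative beats it.
Others bid (5, 13, 5): truth gives 0; no alternative beats it.
(Checking all 27 profiles: 20 have a profitable deviation, 7 do not.)

20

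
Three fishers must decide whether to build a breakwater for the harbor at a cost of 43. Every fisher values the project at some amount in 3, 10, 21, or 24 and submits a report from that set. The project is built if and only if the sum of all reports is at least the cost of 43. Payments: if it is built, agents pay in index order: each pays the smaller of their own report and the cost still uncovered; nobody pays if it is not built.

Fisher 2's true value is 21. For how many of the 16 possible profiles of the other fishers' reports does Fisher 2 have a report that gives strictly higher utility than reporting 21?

Others report (10, 24): truth gives 0; report 10 gives 11 > 0. Violating.
Others report (21, 21): truth gives 0; report 3 gives 18 > 0. Violating.
Others report (21, 24): truth gives 0; report 3 gives 18 > 0. Violating.
Others report (24, 10): truth gives 2; report 10 gives 11 > 2. Violating.
Others report (3, 3): truth gives 0; no alternative beats it.
Others report (3, 10): truth gives 0; no alternative beats it.
(Checking all 16 profiles: 6 have a profitable deviation, 10 do not.)

6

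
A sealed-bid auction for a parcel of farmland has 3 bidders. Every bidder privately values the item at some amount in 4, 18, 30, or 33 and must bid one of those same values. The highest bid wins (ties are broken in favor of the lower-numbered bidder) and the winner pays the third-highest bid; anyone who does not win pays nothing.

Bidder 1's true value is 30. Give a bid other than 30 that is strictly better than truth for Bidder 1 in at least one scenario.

33

Suppose Bidder 2 bids 4 and Bidder 3 bids 33.
Bid 30: loses, pays 0, utility 0.
Bid 33: wins, pays 4, utility 30 - 4 = 26.
So bidding 33 beats truth here (26 > 0).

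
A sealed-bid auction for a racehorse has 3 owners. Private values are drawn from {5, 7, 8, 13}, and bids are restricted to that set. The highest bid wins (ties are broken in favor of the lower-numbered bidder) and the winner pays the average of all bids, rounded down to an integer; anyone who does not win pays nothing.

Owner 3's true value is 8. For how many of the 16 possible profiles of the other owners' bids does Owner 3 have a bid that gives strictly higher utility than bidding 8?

Others bid (5, 5): truth gives 2; bid 7 gives 3 > 2. Violating.
Others bid (5, 7): truth gives 2; no alternative beats it.
Others bid (5, 8): truth gives 0; no alternative beats it.
(Checking all 16 profiles: 1 has a profitable deviation, 15 do not.)

1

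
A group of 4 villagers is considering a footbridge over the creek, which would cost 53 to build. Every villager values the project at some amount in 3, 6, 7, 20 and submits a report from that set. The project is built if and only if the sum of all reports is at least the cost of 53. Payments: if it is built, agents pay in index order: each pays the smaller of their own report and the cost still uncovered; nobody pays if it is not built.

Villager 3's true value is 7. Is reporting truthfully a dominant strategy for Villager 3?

Consider the case where Villager 1 reports 7, Villager 2 reports 20 and Villager 4 reports 20.
Truthful report 7: project built, pays 7, utility 7 - 7 = 0.
Report 6 instead: project built, pays 6, utility 7 - 6 = 1.
Since 1 > 0, reporting 6 is strictly better here, so truthful reporting is not dominant.

No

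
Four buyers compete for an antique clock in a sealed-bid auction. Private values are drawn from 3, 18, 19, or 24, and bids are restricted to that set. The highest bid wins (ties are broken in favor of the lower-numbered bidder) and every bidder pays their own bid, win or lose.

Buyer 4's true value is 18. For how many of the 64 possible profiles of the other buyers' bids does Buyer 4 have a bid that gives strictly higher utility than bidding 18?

63

Others bid (3, 3, 18): truth gives -18; bid 19 gives -1 > -18. Violating.
Others bid (3, 3, 19): truth gives -18; bid 3 gives -3 > -18. Violating.
Others bid (3, 3, 24): truth gives -18; bid 3 gives -3 > -18. Violating.
Others bid (3, 18, 3): truth gives -18; bid 19 gives -1 > -18. Violating.
Others bid (3, 3, 3): truth gives 0; no alternative beats it.
(Checking all 64 profiles: 63 have a profitable deviation, 1 does not.)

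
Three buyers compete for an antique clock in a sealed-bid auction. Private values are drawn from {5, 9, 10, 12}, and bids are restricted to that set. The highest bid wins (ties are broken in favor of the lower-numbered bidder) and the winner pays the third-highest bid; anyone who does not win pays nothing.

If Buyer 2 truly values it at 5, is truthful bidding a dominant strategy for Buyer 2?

Yes

Check each profile of the others' bids and compare truth against every alternative bid.
Others bid (5, 5): truth gives 0, best alternative gives 0.
Others bid (5, 9): truth gives 0, best alternative gives 0.
Others bid (5, 10): truth gives 0, best alternative gives 0.
Others bid (5, 12): truth gives 0, best alternative gives 0.
Others bid (9, 5): truth gives 0, best alternative gives 0.
Others bid (9, 9): truth gives 0, best alternative gives 0.
(Remaining 10 profiles checked similarly; truth is weakly best in each.)
In every case the truthful bid is at least as good as any alternative, so it is a dominant strategy.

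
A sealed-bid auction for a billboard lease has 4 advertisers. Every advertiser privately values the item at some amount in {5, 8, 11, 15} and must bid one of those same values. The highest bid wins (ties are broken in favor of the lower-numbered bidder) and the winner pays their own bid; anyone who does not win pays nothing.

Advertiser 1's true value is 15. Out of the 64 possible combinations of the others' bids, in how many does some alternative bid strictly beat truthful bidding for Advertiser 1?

Others bid (5, 5, 5): truth gives 0; bid 5 gives 10 > 0. Violating.
Others bid (5, 5, 8): truth gives 0; bid 8 gives 7 > 0. Violating.
Others bid (5, 5, 11): truth gives 0; bid 11 gives 4 > 0. Violating.
Others bid (5, 8, 5): truth gives 0; bid 8 gives 7 > 0. Violating.
Others bid (5, 5, 15): truth gives 0; no alternative beats it.
Others bid (5, 8, 15): truth gives 0; no alternative beats it.
(Checking all 64 profiles: 27 have a profitable deviation, 37 do not.)

27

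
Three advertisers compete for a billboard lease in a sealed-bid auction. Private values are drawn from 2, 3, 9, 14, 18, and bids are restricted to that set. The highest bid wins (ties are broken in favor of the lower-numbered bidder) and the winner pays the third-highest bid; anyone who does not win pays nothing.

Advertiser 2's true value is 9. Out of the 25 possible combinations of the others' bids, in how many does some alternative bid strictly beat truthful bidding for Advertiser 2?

Others bid (2, 14): truth gives 0; bid 14 gives 7 > 0. Violating.
Others bid (2, 18): truth gives 0; bid 18 gives 7 > 0. Violating.
Others bid (3, 14): truth gives 0; bid 14 gives 6 > 0. Violating.
Others bid (3, 18): truth gives 0; bid 18 gives 6 > 0. Violating.
Others bid (2, 2): truth gives 7; no alternative beats it.
Others bid (2, 3): truth gives 7; no alternative beats it.
(Checking all 25 profiles: 8 have a profitable deviation, 17 do not.)

8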